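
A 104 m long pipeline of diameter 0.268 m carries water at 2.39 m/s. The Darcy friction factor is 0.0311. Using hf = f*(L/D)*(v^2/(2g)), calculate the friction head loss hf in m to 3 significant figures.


hf = 0.0311 * (104/0.268) * (2.39^2 / (2*9.81))
hf = 3.51 m
Therefore the friction head loss hf = 3.51 m.


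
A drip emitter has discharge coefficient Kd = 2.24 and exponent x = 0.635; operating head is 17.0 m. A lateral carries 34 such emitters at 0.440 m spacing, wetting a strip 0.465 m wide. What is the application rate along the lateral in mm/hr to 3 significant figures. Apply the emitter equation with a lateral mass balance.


Approach: apply the emitter equation with a lateral mass balance, q = Kd*h^x; Q = n*q; rate = Q/(n*spacing*width).
Step 1 — single emitter flow (q = Kd*h^x):
  q = 2.24 * 17.0^0.635 = 13.539 L/hr
Step 2 — total lateral flow: Q = 34 * 13.539 = 460.32 L/hr
Step 3 — wetted area: A = 34 * 0.440 * 0.465 = 6.9564 m^2
Step 4 — application rate: Q/A = 460.32/6.9564 = 66.2 mm/hr
Therefore the application rate along the lateral = 66.2 mm/hr.


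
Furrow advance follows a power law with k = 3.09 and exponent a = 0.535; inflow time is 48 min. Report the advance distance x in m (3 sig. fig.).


Approach: apply the power-law advance function, x = k*t^a.
x = 3.09 * 48^0.535 = 24.5 m
Therefore the advance distance x = 24.5 m.


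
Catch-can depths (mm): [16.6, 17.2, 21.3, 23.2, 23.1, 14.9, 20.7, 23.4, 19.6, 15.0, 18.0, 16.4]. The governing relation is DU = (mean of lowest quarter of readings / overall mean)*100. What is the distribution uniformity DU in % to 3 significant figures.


sorted lowest 3 of 12: [14.9, 15.0, 16.4] -> mean = 15.433 mm
overall mean = 19.117 mm
DU = (15.433/19.117)*100 = 80.7 %
Therefore the distribution uniformity DU = 80.7 %.


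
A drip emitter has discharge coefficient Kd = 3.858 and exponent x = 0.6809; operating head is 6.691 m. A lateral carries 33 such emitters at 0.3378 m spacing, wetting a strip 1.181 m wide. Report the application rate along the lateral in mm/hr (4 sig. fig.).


Approach: apply the emitter equation with a lateral mass balance, q = Kd*h^x; Q = n*q; rate = Q/(n*spacing*width).
Step 1 — single emitter flow (q = Kd*h^x):
  q = 3.858 * 6.691^0.6809 = 14.0747 L/hr
Step 2 — total lateral flow: Q = 33 * 14.0747 = 464.465 L/hr
Step 3 — wetted area: A = 33 * 0.3378 * 1.181 = 13.1651 m^2
Step 4 — application rate: Q/A = 464.465/13.1651 = 35.28 mm/hr
Therefore the application rate along the lateral = 35.28 mm/hr.


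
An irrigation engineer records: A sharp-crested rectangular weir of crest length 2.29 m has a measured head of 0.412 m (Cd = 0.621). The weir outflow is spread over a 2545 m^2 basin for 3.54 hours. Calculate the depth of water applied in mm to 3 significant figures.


Approach: apply the rectangular weir equation with a volume-to-depth conversion, Q = (2/3)*Cd*L*sqrt(2g)*H^1.5; d = Q*t/A * 1000.
Step 1 — weir discharge:
  Q = (2/3)*0.621*2.29*sqrt(2*9.81)*0.412^1.5 = 1.1105 m^3/s
Step 2 — volume: V = 1.1105 * 3.54*3600 = 14153 m^3
Step 3 — depth: d = V/A * 1000 = 14153/2545 * 1000 = 5560 mm
Therefore the depth of water applied = 5560 mm.


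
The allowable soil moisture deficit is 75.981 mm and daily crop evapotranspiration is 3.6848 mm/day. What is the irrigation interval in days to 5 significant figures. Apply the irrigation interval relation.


Approach: apply the irrigation interval relation, interval = SMD / ETc.
interval = 75.981 / 3.6848 = 20.620 days
Therefore the irrigation interval = 20.620 days.


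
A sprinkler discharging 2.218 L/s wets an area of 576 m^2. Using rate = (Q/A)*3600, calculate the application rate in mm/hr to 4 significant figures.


rate = (2.218 / 576) * 3600 = 13.86 mm/hr
Therefore the application rate = 13.86 mm/hr.


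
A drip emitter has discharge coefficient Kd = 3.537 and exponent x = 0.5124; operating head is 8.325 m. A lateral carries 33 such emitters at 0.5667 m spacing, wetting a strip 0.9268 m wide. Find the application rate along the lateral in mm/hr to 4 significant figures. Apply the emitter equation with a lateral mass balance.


Approach: apply the emitter equation with a lateral mass balance, q = Kd*h^x; Q = n*q; rate = Q/(n*spacing*width).
Step 1 — single emitter flow (q = Kd*h^x):
  q = 3.537 * 8.325^0.5124 = 10.4771 L/hr
Step 2 — total lateral flow: Q = 33 * 10.4771 = 345.743 L/hr
Step 3 — wetted area: A = 33 * 0.5667 * 0.9268 = 17.3322 m^2
Step 4 — application rate: Q/A = 345.743/17.3322 = 19.95 mm/hr
Therefore the application rate along the lateral = 19.95 mm/hr.


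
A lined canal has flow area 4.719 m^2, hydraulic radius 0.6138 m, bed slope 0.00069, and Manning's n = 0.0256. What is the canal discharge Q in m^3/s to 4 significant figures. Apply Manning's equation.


Approach: apply Manning's equation, Q = (1/n)*A*R^(2/3)*S^(1/2).
Q = (1/0.0256) * 4.719 * 0.6138^(2/3) * 0.00069^(1/2) = 3.497 m^3/s
Therefore the canal discharge Q = 3.497 m^3/s.


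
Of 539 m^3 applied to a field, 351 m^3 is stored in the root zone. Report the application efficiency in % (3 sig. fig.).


Approach: apply the application efficiency ratio, Ea = (stored/applied)*100.
Ea = (351/539)*100 = 65.1 %
Therefore the application efficiency = 65.1 %.


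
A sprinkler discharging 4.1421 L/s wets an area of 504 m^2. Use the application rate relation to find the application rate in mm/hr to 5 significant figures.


Approach: apply the application rate relation, rate = (Q/A)*3600.
rate = (4.1421 / 504) * 3600 = 29.586 mm/hr
Therefore the application rate = 29.586 mm/hr.


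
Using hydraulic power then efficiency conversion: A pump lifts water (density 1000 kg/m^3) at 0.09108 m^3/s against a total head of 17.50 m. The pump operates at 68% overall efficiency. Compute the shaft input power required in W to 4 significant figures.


Approach: apply hydraulic power then efficiency conversion, P = rho*g*Q*H; P_in = P/eta.
Step 1 — hydraulic power (P = rho*g*Q*H):
  P = 1000 * 9.81 * 0.09108 * 17.50 = 15636.2 W
Step 2 — input power: P_in = P/eta = 15636.2 / 0.68 = 22990 W
Therefore the shaft input power required = 22990 W.


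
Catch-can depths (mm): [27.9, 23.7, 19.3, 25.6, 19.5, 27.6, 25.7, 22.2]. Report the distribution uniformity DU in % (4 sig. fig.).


Approach: apply the low-quarter distribution uniformity, DU = (mean of lowest quarter of readings / overall mean)*100.
sorted lowest 2 of 8: [19.3, 19.5] -> mean = 19.4000 mm
overall mean = 23.9375 mm
DU = (19.4000/23.9375)*100 = 81.04 %
Therefore the distribution uniformity DU = 81.04 %.


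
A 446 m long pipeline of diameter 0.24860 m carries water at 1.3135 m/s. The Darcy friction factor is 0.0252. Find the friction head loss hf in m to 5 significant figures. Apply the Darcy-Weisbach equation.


Approach: apply the Darcy-Weisbach equation, hf = f*(L/D)*(v^2/(2g)).
hf = 0.0252 * (446/0.24860) * (1.3135^2 / (2*9.81))
hf = 3.9755 m
Therefore the friction head loss hf = 3.9755 m.


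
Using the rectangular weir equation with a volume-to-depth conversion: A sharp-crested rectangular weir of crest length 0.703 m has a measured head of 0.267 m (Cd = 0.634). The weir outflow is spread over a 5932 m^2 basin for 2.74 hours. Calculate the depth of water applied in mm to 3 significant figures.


Approach: apply the rectangular weir equation with a volume-to-depth conversion, Q = (2/3)*Cd*L*sqrt(2g)*H^1.5; d = Q*t/A * 1000.
Step 1 — weir discharge:
  Q = (2/3)*0.634*0.703*sqrt(2*9.81)*0.267^1.5 = 0.18158 m^3/s
Step 2 — volume: V = 0.18158 * 2.74*3600 = 1791.1 m^3
Step 3 — depth: d = V/A * 1000 = 1791.1/5932 * 1000 = 302 mm
Therefore the depth of water applied = 302 mm.


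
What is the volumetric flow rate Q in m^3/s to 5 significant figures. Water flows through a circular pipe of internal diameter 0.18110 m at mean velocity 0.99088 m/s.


Approach: apply the continuity equation for pipe flow, Q = A * v with A = pi*(D/2)^2.
A = pi*(0.18110/2)^2 = 0.02575887 m^2
Q = 0.02575887 * 0.99088 = 0.025524 m^3/s
Therefore the volumetric flow rate Q = 0.025524 m^3/s.


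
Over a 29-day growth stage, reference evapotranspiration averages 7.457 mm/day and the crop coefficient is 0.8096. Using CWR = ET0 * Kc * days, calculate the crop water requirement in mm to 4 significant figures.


CWR = 7.457 * 0.8096 * 29 = 175.1 mm
Therefore the crop water requirement = 175.1 mm.


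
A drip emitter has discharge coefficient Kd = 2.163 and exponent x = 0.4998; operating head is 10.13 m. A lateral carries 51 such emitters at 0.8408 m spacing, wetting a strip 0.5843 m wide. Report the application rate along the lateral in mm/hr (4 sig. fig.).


Approach: apply the emitter equation with a lateral mass balance, q = Kd*h^x; Q = n*q; rate = Q/(n*spacing*width).
Step 1 — single emitter flow (q = Kd*h^x):
  q = 2.163 * 10.13^0.4998 = 6.88114 L/hr
Step 2 — total lateral flow: Q = 51 * 6.88114 = 350.938 L/hr
Step 3 — wetted area: A = 51 * 0.8408 * 0.5843 = 25.0553 m^2
Step 4 — application rate: Q/A = 350.938/25.0553 = 14.01 mm/hr
Therefore the application rate along the lateral = 14.01 mm/hr.


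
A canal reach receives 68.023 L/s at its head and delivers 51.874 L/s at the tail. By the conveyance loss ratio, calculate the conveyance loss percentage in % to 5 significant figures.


Approach: apply the conveyance loss ratio, loss% = ((Q_head - Q_tail)/Q_head)*100.
loss = ((68.023 - 51.874)/68.023)*100 = 23.740 %
Therefore the conveyance loss percentage = 23.740 %.


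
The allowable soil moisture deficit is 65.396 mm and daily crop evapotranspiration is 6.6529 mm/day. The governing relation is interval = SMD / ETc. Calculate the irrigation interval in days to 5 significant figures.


interval = 65.396 / 6.6529 = 9.8297 days
Therefore the irrigation interval = 9.8297 days.


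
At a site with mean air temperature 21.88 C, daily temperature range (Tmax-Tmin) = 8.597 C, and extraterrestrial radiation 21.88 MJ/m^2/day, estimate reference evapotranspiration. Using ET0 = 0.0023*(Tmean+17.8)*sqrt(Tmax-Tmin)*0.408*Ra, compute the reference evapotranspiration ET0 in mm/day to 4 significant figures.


ET0 = 0.0023*(21.88+17.8)*sqrt(8.597)*0.408*21.88 = 2.389 mm/day
Therefore the reference evapotranspiration ET0 = 2.389 mm/day.


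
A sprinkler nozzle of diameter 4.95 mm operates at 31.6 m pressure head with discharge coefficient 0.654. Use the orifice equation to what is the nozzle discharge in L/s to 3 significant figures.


Approach: apply the orifice equation, Q = Cd*A*sqrt(2*g*h), A = pi*(d/2)^2.
A = pi*(4.95e-3/2)^2 = 1.9244e-05 m^2
Q = 0.654 * 1.9244e-05 * sqrt(2*9.81*31.6) * 1000 = 0.313 L/s
Therefore the nozzle discharge = 0.313 L/s.


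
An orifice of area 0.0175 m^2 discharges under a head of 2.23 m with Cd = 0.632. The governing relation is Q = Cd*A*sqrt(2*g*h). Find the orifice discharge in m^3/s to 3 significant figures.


Q = 0.632 * 0.0175 * sqrt(2*9.81*2.23) = 0.0732 m^3/s
Therefore the orifice discharge = 0.0732 m^3/s.


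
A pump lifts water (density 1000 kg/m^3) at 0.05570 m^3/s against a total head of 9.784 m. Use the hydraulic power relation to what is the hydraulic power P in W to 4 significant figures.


Approach: apply the hydraulic power relation, P = rho*g*Q*H.
P = 1000 * 9.81 * 0.05570 * 9.784 = 5346 W
Therefore the hydraulic power P = 5346 W.


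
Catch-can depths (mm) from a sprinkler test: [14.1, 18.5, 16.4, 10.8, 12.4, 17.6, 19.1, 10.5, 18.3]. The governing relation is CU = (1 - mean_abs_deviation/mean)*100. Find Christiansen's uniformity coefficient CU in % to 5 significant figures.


mean = 15.30000 mm
mean |d_i - mean| = 2.977778 mm
CU = (1 - 2.977778/15.30000)*100 = 80.537 %
Therefore Christiansen's uniformity coefficient CU = 80.537 %.


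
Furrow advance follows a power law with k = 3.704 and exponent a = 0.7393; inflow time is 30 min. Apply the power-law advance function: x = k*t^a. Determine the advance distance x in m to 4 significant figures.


x = 3.704 * 30^0.7393 = 45.78 m
Therefore the advance distance x = 45.78 m.


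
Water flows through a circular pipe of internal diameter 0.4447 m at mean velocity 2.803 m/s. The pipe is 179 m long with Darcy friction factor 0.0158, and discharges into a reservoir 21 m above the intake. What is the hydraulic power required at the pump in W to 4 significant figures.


Approach: apply continuity + Darcy-Weisbach + hydraulic power, Q = A*v; hf = f*(L/D)*(v^2/(2g)); H = static + hf; P = rho*g*Q*H.
Step 1 — flow rate (continuity, Q = A*v):
  A = pi*(0.4447/2)^2 = 0.155319 m^2
  Q = 0.155319 * 2.803 = 0.435359 m^3/s
Step 2 — friction head loss (Darcy-Weisbach):
  hf = 0.0158 * (179/0.4447) * (2.803^2 / (2*9.81))
  hf = 2.54677 m
Step 3 — total head: H = 21 + 2.54677 = 23.5468 m
Step 4 — hydraulic power (P = rho*g*Q*H):
  P = 1000 * 9.81 * 0.435359 * 23.5468 = 100600 W
Therefore the hydraulic power required at the pump = 100600 W.


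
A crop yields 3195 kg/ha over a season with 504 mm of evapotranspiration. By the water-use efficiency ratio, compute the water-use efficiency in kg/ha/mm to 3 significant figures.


Approach: apply the water-use efficiency ratio, WUE = yield/ET.
WUE = 3195 / 504 = 6.34 kg/ha/mm
Therefore the water-use efficiency = 6.34 kg/ha/mm.


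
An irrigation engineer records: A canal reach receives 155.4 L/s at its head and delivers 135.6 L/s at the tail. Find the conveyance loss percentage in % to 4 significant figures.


Approach: apply the conveyance loss ratio, loss% = ((Q_head - Q_tail)/Q_head)*100.
loss = ((155.4 - 135.6)/155.4)*100 = 12.74 %
Therefore the conveyance loss percentage = 12.74 %.


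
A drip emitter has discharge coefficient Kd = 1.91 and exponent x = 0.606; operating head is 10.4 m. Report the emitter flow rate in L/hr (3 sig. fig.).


Approach: apply the emitter characteristic equation, q = Kd * h^x.
q = 1.91 * 10.4^0.606 = 7.90 L/hr
Therefore the emitter flow rate = 7.90 L/hr.


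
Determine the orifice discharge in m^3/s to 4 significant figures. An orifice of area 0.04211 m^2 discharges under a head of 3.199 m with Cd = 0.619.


Approach: apply the orifice equation, Q = Cd*A*sqrt(2*g*h).
Q = 0.619 * 0.04211 * sqrt(2*9.81*3.199) = 0.2065 m^3/s
Therefore the orifice discharge = 0.2065 m^3/s.


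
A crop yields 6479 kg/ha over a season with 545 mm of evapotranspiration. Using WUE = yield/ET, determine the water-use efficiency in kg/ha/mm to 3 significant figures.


WUE = 6479 / 545 = 11.9 kg/ha/mm
Therefore the water-use efficiency = 11.9 kg/ha/mm.


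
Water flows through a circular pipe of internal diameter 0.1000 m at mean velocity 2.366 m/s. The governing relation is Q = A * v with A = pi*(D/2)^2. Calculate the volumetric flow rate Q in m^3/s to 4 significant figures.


A = pi*(0.1000/2)^2 = 0.00785398 m^2
Q = 0.00785398 * 2.366 = 0.01858 m^3/s
Therefore the volumetric flow rate Q = 0.01858 m^3/s.


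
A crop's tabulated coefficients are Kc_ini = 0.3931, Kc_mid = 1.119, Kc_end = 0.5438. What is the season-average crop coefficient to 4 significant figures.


Approach: apply a simple seasonal average, Kc_avg = (Kc_ini + Kc_mid + Kc_end)/3.
Kc_avg = (0.3931 + 1.119 + 0.5438)/3 = 0.6853
Therefore the season-average crop coefficient = 0.6853.


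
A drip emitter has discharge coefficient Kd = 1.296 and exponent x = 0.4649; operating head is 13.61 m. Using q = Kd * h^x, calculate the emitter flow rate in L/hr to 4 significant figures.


q = 1.296 * 13.61^0.4649 = 4.363 L/hr
Therefore the emitter flow rate = 4.363 L/hr.


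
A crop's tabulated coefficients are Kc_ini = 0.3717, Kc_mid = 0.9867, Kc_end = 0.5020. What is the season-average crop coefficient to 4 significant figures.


Approach: apply a simple seasonal average, Kc_avg = (Kc_ini + Kc_mid + Kc_end)/3.
Kc_avg = (0.3717 + 0.9867 + 0.5020)/3 = 0.6201
Therefore the season-average crop coefficient = 0.6201.


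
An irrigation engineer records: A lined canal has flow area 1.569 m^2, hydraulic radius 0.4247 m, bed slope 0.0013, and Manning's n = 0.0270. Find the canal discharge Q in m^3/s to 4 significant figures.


Approach: apply Manning's equation, Q = (1/n)*A*R^(2/3)*S^(1/2).
Q = (1/0.0270) * 1.569 * 0.4247^(2/3) * 0.0013^(1/2) = 1.184 m^3/s
Therefore the canal discharge Q = 1.184 m^3/s.


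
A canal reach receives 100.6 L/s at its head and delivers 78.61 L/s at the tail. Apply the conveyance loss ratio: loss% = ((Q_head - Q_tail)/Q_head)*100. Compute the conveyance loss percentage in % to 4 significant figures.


loss = ((100.6 - 78.61)/100.6)*100 = 21.86 %
Therefore the conveyance loss percentage = 21.86 %.


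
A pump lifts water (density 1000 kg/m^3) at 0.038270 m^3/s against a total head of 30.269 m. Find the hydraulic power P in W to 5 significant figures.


Approach: apply the hydraulic power relation, P = rho*g*Q*H.
P = 1000 * 9.81 * 0.038270 * 30.269 = 11364 W
Therefore the hydraulic power P = 11364 W.


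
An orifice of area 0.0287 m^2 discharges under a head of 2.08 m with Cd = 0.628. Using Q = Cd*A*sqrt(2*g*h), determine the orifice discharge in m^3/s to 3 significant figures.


Q = 0.628 * 0.0287 * sqrt(2*9.81*2.08) = 0.115 m^3/s
Therefore the orifice discharge = 0.115 m^3/s.


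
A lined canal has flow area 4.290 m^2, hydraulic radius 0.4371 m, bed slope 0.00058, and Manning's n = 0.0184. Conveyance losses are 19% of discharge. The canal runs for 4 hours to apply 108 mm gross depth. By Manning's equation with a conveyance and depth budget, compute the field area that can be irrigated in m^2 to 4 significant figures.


Approach: apply Manning's equation with a conveyance and depth budget, Q = (1/n)*A*R^(2/3)*S^(1/2); Q_field = Q*(1-loss); Area = Q_field*t/(d/1000).
Step 1 — canal discharge (Manning's equation):
  Q = (1/0.0184) * 4.290 * 0.4371^(2/3) * 0.00058^(1/2) = 3.23400 m^3/s
Step 2 — delivered flow: Q_field = 3.23400*(1 - 19/100) = 2.61954 m^3/s
Step 3 — volume delivered: V = 2.61954 * 4*3600 = 37721.4 m^3
Step 4 — area served: A = V / (depth/1000) = 37721.4 / 0.108 = 349300 m^2
Therefore the field area that can be irrigated = 349300 m^2.


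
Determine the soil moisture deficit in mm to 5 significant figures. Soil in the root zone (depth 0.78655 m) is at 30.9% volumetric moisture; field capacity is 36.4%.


Approach: apply the soil moisture deficit relation, SMD = (FC - theta)/100 * depth * 1000.
SMD = (36.4 - 30.9)/100 * 0.78655 * 1000 = 43.260 mm
Therefore the soil moisture deficit = 43.260 mm.


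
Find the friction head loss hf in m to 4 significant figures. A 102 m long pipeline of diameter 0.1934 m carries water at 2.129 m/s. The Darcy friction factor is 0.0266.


Approach: apply the Darcy-Weisbach equation, hf = f*(L/D)*(v^2/(2g)).
hf = 0.0266 * (102/0.1934) * (2.129^2 / (2*9.81))
hf = 3.241 m
Therefore the friction head loss hf = 3.241 m.


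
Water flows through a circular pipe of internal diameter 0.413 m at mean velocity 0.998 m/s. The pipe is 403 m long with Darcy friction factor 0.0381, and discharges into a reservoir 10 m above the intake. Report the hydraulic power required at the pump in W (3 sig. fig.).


Approach: apply continuity + Darcy-Weisbach + hydraulic power, Q = A*v; hf = f*(L/D)*(v^2/(2g)); H = static + hf; P = rho*g*Q*H.
Step 1 — flow rate (continuity, Q = A*v):
  A = pi*(0.413/2)^2 = 0.13396 m^2
  Q = 0.13396 * 0.998 = 0.13370 m^3/s
Step 2 — friction head loss (Darcy-Weisbach):
  hf = 0.0381 * (403/0.413) * (0.998^2 / (2*9.81))
  hf = 1.8873 m
Step 3 — total head: H = 10 + 1.8873 = 11.887 m
Step 4 — hydraulic power (P = rho*g*Q*H):
  P = 1000 * 9.81 * 0.13370 * 11.887 = 15600 W
Therefore the hydraulic power required at the pump = 15600 W.


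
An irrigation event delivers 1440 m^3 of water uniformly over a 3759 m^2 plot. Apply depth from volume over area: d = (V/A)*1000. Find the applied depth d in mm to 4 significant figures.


d = (1440 / 3759) * 1000 = 383.1 mm
Therefore the applied depth d = 383.1 mm.


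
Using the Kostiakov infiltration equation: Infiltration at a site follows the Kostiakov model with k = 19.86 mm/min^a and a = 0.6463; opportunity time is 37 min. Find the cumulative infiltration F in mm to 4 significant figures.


Approach: apply the Kostiakov infiltration equation, F = k*t^a.
F = 19.86 * 37^0.6463 = 204.9 mm
Therefore the cumulative infiltration F = 204.9 mm.


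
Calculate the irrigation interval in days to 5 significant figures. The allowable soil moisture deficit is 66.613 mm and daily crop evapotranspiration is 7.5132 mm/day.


Approach: apply the irrigation interval relation, interval = SMD / ETc.
interval = 66.613 / 7.5132 = 8.8661 days
Therefore the irrigation interval = 8.8661 days.


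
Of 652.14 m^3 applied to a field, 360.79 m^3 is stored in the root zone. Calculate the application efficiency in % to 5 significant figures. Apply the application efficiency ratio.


Approach: apply the application efficiency ratio, Ea = (stored/applied)*100.
Ea = (360.79/652.14)*100 = 55.324 %
Therefore the application efficiency = 55.324 %.


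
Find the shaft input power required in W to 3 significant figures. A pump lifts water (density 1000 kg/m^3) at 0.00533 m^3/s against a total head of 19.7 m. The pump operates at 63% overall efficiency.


Approach: apply hydraulic power then efficiency conversion, P = rho*g*Q*H; P_in = P/eta.
Step 1 — hydraulic power (P = rho*g*Q*H):
  P = 1000 * 9.81 * 0.00533 * 19.7 = 1030.1 W
Step 2 — input power: P_in = P/eta = 1030.1 / 0.63 = 1640 W
Therefore the shaft input power required = 1640 W.


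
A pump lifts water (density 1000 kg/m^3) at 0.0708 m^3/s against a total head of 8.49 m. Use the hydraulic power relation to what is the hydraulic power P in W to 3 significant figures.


Approach: apply the hydraulic power relation, P = rho*g*Q*H.
P = 1000 * 9.81 * 0.0708 * 8.49 = 5900 W
Therefore the hydraulic power P = 5900 W.


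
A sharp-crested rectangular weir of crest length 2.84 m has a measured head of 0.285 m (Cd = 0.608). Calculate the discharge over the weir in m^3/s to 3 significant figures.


Approach: apply the rectangular weir equation, Q = (2/3)*Cd*L*sqrt(2g)*H^1.5.
Q = (2/3)*0.608*2.84*sqrt(2*9.81)*0.285^1.5 = 0.776 m^3/s
Therefore the discharge over the weir = 0.776 m^3/s.


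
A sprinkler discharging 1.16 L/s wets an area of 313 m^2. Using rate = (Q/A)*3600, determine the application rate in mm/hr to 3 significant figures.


rate = (1.16 / 313) * 3600 = 13.3 mm/hr
Therefore the application rate = 13.3 mm/hr.


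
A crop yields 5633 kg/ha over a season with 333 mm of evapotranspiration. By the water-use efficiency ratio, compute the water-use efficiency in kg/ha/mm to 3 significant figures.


Approach: apply the water-use efficiency ratio, WUE = yield/ET.
WUE = 5633 / 333 = 16.9 kg/ha/mm
Therefore the water-use efficiency = 16.9 kg/ha/mm.


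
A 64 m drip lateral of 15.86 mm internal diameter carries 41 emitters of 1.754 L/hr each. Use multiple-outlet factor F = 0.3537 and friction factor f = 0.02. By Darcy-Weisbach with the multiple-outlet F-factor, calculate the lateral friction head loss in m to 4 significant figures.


Approach: apply Darcy-Weisbach with the multiple-outlet F-factor, Q = n*q/(3600*1000) m^3/s; v = Q/A; hf = F*f*(L/D)*(v^2/(2g)).
Q = 41*1.754/(3600*1000) = 1.99761e-05 m^3/s
A = pi*(15.86e-3/2)^2 = 1.97559e-04 m^2, so v = Q/A = 0.101115 m/s
hf = 0.3537*0.02*(64/0.01586)*(0.101115^2/(2*9.81)) = 0.01488 m
Therefore the lateral friction head loss = 0.01488 m.


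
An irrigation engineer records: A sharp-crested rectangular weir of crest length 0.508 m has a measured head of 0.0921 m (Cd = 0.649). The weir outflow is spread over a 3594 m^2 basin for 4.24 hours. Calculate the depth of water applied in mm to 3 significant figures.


Approach: apply the rectangular weir equation with a volume-to-depth conversion, Q = (2/3)*Cd*L*sqrt(2g)*H^1.5; d = Q*t/A * 1000.
Step 1 — weir discharge:
  Q = (2/3)*0.649*0.508*sqrt(2*9.81)*0.0921^1.5 = 0.027212 m^3/s
Step 2 — volume: V = 0.027212 * 4.24*3600 = 415.36 m^3
Step 3 — depth: d = V/A * 1000 = 415.36/3594 * 1000 = 116 mm
Therefore the depth of water applied = 116 mm.


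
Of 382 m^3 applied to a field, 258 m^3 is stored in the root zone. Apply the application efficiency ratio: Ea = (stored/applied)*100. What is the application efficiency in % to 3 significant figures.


Ea = (258/382)*100 = 67.5 %
Therefore the application efficiency = 67.5 %.


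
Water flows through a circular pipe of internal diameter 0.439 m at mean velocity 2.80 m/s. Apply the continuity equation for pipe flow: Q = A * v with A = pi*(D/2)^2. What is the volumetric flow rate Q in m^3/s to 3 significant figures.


A = pi*(0.439/2)^2 = 0.15136 m^2
Q = 0.15136 * 2.80 = 0.424 m^3/s
Therefore the volumetric flow rate Q = 0.424 m^3/s.


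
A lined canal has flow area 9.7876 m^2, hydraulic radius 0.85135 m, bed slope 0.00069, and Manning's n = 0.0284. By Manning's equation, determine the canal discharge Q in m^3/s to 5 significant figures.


Approach: apply Manning's equation, Q = (1/n)*A*R^(2/3)*S^(1/2).
Q = (1/0.0284) * 9.7876 * 0.85135^(2/3) * 0.00069^(1/2) = 8.1318 m^3/s
Therefore the canal discharge Q = 8.1318 m^3/s.


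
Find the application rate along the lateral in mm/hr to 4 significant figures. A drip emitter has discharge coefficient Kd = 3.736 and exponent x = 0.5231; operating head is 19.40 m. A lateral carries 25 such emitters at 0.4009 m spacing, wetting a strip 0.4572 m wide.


Approach: apply the emitter equation with a lateral mass balance, q = Kd*h^x; Q = n*q; rate = Q/(n*spacing*width).
Step 1 — single emitter flow (q = Kd*h^x):
  q = 3.736 * 19.40^0.5231 = 17.6220 L/hr
Step 2 — total lateral flow: Q = 25 * 17.6220 = 440.551 L/hr
Step 3 — wetted area: A = 25 * 0.4009 * 0.4572 = 4.58229 m^2
Step 4 — application rate: Q/A = 440.551/4.58229 = 96.14 mm/hr
Therefore the application rate along the lateral = 96.14 mm/hr.


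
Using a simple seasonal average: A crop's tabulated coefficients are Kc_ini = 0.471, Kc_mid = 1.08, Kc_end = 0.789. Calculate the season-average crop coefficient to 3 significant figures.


Approach: apply a simple seasonal average, Kc_avg = (Kc_ini + Kc_mid + Kc_end)/3.
Kc_avg = (0.471 + 1.08 + 0.789)/3 = 0.780
Therefore the season-average crop coefficient = 0.780.


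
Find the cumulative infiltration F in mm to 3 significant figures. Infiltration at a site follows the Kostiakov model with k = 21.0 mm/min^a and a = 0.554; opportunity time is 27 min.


Approach: apply the Kostiakov infiltration equation, F = k*t^a.
F = 21.0 * 27^0.554 = 130 mm
Therefore the cumulative infiltration F = 130 mm.


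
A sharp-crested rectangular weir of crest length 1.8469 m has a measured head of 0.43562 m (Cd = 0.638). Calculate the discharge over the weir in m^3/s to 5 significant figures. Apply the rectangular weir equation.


Approach: apply the rectangular weir equation, Q = (2/3)*Cd*L*sqrt(2g)*H^1.5.
Q = (2/3)*0.638*1.8469*sqrt(2*9.81)*0.43562^1.5 = 1.0004 m^3/s
Therefore the discharge over the weir = 1.0004 m^3/s.


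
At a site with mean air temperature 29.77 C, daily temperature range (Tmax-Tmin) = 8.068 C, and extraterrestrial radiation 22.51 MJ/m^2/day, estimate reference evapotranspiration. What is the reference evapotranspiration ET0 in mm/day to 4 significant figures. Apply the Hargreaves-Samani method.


Approach: apply the Hargreaves-Samani method, ET0 = 0.0023*(Tmean+17.8)*sqrt(Tmax-Tmin)*0.408*Ra.
ET0 = 0.0023*(29.77+17.8)*sqrt(8.068)*0.408*22.51 = 2.854 mm/day
Therefore the reference evapotranspiration ET0 = 2.854 mm/day.


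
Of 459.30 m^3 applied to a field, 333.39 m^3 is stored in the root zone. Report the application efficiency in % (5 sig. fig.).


Approach: apply the application efficiency ratio, Ea = (stored/applied)*100.
Ea = (333.39/459.30)*100 = 72.587 %
Therefore the application efficiency = 72.587 %.


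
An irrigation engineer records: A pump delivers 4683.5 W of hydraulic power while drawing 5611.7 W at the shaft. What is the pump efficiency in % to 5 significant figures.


Approach: apply the efficiency ratio, eta = (P_out/P_in)*100.
eta = (4683.5 / 5611.7) * 100 = 83.460 %
Therefore the pump efficiency = 83.460 %.


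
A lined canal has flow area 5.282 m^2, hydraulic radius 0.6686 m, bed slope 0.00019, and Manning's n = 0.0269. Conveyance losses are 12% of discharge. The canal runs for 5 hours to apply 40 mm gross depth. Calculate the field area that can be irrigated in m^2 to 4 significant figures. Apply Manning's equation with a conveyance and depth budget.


Approach: apply Manning's equation with a conveyance and depth budget, Q = (1/n)*A*R^(2/3)*S^(1/2); Q_field = Q*(1-loss); Area = Q_field*t/(d/1000).
Step 1 — canal discharge (Manning's equation):
  Q = (1/0.0269) * 5.282 * 0.6686^(2/3) * 0.00019^(1/2) = 2.06951 m^3/s
Step 2 — delivered flow: Q_field = 2.06951*(1 - 12/100) = 1.82117 m^3/s
Step 3 — volume delivered: V = 1.82117 * 5*3600 = 32781.0 m^3
Step 4 — area served: A = V / (depth/1000) = 32781.0 / 0.04 = 819500 m^2
Therefore the field area that can be irrigated = 819500 m^2.


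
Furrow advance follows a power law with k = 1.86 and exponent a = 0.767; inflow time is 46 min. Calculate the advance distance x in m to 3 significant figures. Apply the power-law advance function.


Approach: apply the power-law advance function, x = k*t^a.
x = 1.86 * 46^0.767 = 35.1 m
Therefore the advance distance x = 35.1 m.


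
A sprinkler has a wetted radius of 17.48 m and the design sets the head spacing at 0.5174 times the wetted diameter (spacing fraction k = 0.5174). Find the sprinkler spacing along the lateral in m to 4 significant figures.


Approach: apply the sprinkler spacing rule (spacing as a fraction of wetted diameter), S = k*(2*R).
S = 0.5174 * (2 * 17.48) = 18.09 m
Therefore the sprinkler spacing along the lateral = 18.09 m.


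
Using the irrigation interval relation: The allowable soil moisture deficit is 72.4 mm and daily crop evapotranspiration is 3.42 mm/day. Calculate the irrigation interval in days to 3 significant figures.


Approach: apply the irrigation interval relation, interval = SMD / ETc.
interval = 72.4 / 3.42 = 21.2 days
Therefore the irrigation interval = 21.2 days.


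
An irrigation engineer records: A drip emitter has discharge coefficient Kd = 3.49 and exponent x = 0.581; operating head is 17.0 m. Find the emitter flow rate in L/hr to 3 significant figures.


Approach: apply the emitter characteristic equation, q = Kd * h^x.
q = 3.49 * 17.0^0.581 = 18.1 L/hr
Therefore the emitter flow rate = 18.1 L/hr.


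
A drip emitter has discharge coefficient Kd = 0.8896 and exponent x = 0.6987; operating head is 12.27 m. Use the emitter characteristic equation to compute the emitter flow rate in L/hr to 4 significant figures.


Approach: apply the emitter characteristic equation, q = Kd * h^x.
q = 0.8896 * 12.27^0.6987 = 5.128 L/hr
Therefore the emitter flow rate = 5.128 L/hr.


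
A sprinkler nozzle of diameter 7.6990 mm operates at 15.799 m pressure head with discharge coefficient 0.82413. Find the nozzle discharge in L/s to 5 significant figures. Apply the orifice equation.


Approach: apply the orifice equation, Q = Cd*A*sqrt(2*g*h), A = pi*(d/2)^2.
A = pi*(7.6990e-3/2)^2 = 4.655416e-05 m^2
Q = 0.82413 * 4.655416e-05 * sqrt(2*9.81*15.799) * 1000 = 0.67549 L/s
Therefore the nozzle discharge = 0.67549 L/s.


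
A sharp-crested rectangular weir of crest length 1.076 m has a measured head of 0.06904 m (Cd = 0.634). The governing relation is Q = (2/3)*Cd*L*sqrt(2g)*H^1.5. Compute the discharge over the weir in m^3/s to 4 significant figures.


Q = (2/3)*0.634*1.076*sqrt(2*9.81)*0.06904^1.5 = 0.03654 m^3/s
Therefore the discharge over the weir = 0.03654 m^3/s.


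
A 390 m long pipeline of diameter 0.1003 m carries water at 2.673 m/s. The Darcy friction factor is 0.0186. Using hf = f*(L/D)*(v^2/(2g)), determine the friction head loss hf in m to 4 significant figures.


hf = 0.0186 * (390/0.1003) * (2.673^2 / (2*9.81))
hf = 26.34 m
Therefore the friction head loss hf = 26.34 m.


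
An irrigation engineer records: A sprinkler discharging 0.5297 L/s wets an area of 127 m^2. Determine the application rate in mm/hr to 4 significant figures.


Approach: apply the application rate relation, rate = (Q/A)*3600.
rate = (0.5297 / 127) * 3600 = 15.02 mm/hr
Therefore the application rate = 15.02 mm/hr.


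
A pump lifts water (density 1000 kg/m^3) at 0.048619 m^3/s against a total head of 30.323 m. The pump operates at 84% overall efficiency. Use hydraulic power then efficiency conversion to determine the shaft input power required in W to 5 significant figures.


Approach: apply hydraulic power then efficiency conversion, P = rho*g*Q*H; P_in = P/eta.
Step 1 — hydraulic power (P = rho*g*Q*H):
  P = 1000 * 9.81 * 0.048619 * 30.323 = 14462.63 W
Step 2 — input power: P_in = P/eta = 14462.63 / 0.84 = 17217 W
Therefore the shaft input power required = 17217 W.


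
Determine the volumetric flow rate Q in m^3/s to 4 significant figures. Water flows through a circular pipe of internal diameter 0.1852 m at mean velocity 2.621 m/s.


Approach: apply the continuity equation for pipe flow, Q = A * v with A = pi*(D/2)^2.
A = pi*(0.1852/2)^2 = 0.0269384 m^2
Q = 0.0269384 * 2.621 = 0.07061 m^3/s
Therefore the volumetric flow rate Q = 0.07061 m^3/s.


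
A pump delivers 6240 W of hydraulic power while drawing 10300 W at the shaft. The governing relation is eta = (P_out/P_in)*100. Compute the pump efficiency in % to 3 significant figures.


eta = (6240 / 10300) * 100 = 60.6 %
Therefore the pump efficiency = 60.6 %.


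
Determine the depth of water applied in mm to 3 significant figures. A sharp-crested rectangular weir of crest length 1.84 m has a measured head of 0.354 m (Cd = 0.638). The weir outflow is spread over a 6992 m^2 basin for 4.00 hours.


Approach: apply the rectangular weir equation with a volume-to-depth conversion, Q = (2/3)*Cd*L*sqrt(2g)*H^1.5; d = Q*t/A * 1000.
Step 1 — weir discharge:
  Q = (2/3)*0.638*1.84*sqrt(2*9.81)*0.354^1.5 = 0.73013 m^3/s
Step 2 — volume: V = 0.73013 * 4.00*3600 = 10514 m^3
Step 3 — depth: d = V/A * 1000 = 10514/6992 * 1000 = 1500 mm
Therefore the depth of water applied = 1500 mm.


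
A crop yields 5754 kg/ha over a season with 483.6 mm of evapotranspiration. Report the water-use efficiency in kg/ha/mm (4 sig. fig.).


Approach: apply the water-use efficiency ratio, WUE = yield/ET.
WUE = 5754 / 483.6 = 11.90 kg/ha/mm
Therefore the water-use efficiency = 11.90 kg/ha/mm.


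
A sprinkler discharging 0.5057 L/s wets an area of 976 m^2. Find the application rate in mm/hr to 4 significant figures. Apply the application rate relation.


Approach: apply the application rate relation, rate = (Q/A)*3600.
rate = (0.5057 / 976) * 3600 = 1.865 mm/hr
Therefore the application rate = 1.865 mm/hr.


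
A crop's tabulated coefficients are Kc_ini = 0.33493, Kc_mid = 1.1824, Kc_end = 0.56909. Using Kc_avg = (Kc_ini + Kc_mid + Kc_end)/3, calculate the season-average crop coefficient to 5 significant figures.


Kc_avg = (0.33493 + 1.1824 + 0.56909)/3 = 0.69547
Therefore the season-average crop coefficient = 0.69547.


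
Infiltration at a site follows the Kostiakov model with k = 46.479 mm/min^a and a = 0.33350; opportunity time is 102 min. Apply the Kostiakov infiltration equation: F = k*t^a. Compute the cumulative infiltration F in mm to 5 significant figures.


F = 46.479 * 102^0.33350 = 217.33 mm
Therefore the cumulative infiltration F = 217.33 mm.


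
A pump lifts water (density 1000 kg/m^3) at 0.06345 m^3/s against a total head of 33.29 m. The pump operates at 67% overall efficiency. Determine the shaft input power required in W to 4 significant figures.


Approach: apply hydraulic power then efficiency conversion, P = rho*g*Q*H; P_in = P/eta.
Step 1 — hydraulic power (P = rho*g*Q*H):
  P = 1000 * 9.81 * 0.06345 * 33.29 = 20721.2 W
Step 2 — input power: P_in = P/eta = 20721.2 / 0.67 = 30930 W
Therefore the shaft input power required = 30930 W.


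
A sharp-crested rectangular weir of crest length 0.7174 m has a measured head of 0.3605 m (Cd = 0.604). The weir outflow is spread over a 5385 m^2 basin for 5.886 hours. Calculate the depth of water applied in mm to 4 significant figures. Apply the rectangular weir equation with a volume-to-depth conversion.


Approach: apply the rectangular weir equation with a volume-to-depth conversion, Q = (2/3)*Cd*L*sqrt(2g)*H^1.5; d = Q*t/A * 1000.
Step 1 — weir discharge:
  Q = (2/3)*0.604*0.7174*sqrt(2*9.81)*0.3605^1.5 = 0.276958 m^3/s
Step 2 — volume: V = 0.276958 * 5.886*3600 = 5868.64 m^3
Step 3 — depth: d = V/A * 1000 = 5868.64/5385 * 1000 = 1090 mm
Therefore the depth of water applied = 1090 mm.


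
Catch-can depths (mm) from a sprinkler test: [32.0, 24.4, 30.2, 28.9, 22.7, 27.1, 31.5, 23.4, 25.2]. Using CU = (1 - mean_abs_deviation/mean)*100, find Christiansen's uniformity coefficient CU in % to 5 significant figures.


mean = 27.26667 mm
mean |d_i - mean| = 3.007407 mm
CU = (1 - 3.007407/27.26667)*100 = 88.970 %
Therefore Christiansen's uniformity coefficient CU = 88.970 %.


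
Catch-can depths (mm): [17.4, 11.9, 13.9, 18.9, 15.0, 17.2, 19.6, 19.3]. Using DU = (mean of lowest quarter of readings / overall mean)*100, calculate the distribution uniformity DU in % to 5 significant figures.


sorted lowest 2 of 8: [11.9, 13.9] -> mean = 12.90000 mm
overall mean = 16.65000 mm
DU = (12.90000/16.65000)*100 = 77.477 %
Therefore the distribution uniformity DU = 77.477 %.


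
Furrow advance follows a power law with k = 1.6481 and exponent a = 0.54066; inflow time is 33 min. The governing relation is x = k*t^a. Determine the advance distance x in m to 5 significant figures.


x = 1.6481 * 33^0.54066 = 10.914 m
Therefore the advance distance x = 10.914 m.


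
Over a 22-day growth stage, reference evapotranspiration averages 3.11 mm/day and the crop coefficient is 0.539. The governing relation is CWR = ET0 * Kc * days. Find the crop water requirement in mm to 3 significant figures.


CWR = 3.11 * 0.539 * 22 = 36.9 mm
Therefore the crop water requirement = 36.9 mm.


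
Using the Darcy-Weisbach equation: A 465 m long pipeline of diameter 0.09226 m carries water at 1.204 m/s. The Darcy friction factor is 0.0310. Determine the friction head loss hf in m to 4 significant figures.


Approach: apply the Darcy-Weisbach equation, hf = f*(L/D)*(v^2/(2g)).
hf = 0.0310 * (465/0.09226) * (1.204^2 / (2*9.81))
hf = 11.54 m
Therefore the friction head loss hf = 11.54 m.


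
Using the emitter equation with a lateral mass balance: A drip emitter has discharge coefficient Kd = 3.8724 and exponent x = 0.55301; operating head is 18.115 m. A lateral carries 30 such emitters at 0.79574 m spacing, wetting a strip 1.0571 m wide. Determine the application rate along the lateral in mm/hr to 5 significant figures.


Approach: apply the emitter equation with a lateral mass balance, q = Kd*h^x; Q = n*q; rate = Q/(n*spacing*width).
Step 1 — single emitter flow (q = Kd*h^x):
  q = 3.8724 * 18.115^0.55301 = 19.21711 L/hr
Step 2 — total lateral flow: Q = 30 * 19.21711 = 576.5132 L/hr
Step 3 — wetted area: A = 30 * 0.79574 * 1.0571 = 25.23530 m^2
Step 4 — application rate: Q/A = 576.5132/25.23530 = 22.846 mm/hr
Therefore the application rate along the lateral = 22.846 mm/hr.


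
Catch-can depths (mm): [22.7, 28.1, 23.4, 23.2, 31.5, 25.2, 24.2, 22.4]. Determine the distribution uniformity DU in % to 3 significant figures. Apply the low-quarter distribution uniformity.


Approach: apply the low-quarter distribution uniformity, DU = (mean of lowest quarter of readings / overall mean)*100.
sorted lowest 2 of 8: [22.4, 22.7] -> mean = 22.550 mm
overall mean = 25.087 mm
DU = (22.550/25.087)*100 = 89.9 %
Therefore the distribution uniformity DU = 89.9 %.


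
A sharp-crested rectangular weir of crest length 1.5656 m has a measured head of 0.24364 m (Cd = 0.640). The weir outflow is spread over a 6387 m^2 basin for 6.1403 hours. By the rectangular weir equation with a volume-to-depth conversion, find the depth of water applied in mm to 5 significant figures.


Approach: apply the rectangular weir equation with a volume-to-depth conversion, Q = (2/3)*Cd*L*sqrt(2g)*H^1.5; d = Q*t/A * 1000.
Step 1 — weir discharge:
  Q = (2/3)*0.640*1.5656*sqrt(2*9.81)*0.24364^1.5 = 0.3558295 m^3/s
Step 2 — volume: V = 0.3558295 * 6.1403*3600 = 7865.639 m^3
Step 3 — depth: d = V/A * 1000 = 7865.639/6387 * 1000 = 1231.5 mm
Therefore the depth of water applied = 1231.5 mm.
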